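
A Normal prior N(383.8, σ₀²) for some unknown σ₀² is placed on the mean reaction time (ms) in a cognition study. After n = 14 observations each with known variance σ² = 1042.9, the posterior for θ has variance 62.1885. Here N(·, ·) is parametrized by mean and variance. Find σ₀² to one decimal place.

σ₀² = 376.5

For the Normal–Normal model with known σ², precisions add: τ_n = τ₀ + n/σ².
So 1/σ₀² = 1/62.1885 − 14/1042.9 = 0.016080 − 0.013424 = 0.002656.
Hence σ₀² = 1/0.002656 ≈ 376.5.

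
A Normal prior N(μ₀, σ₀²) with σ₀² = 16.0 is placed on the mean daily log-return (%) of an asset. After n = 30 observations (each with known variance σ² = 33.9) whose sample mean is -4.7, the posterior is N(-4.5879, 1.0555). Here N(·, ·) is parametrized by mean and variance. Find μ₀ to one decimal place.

With known observation variance, the Normal–Normal posterior has precision τ_n = τ₀ + n/σ² and mean μ_n = (τ₀μ₀ + (n/σ²)x̄)/τ_n.
Here τ₀ = 1/16.0 = 0.062500 and τ_data = 30/33.9 = 0.884956, so τ_n = 0.947456.
Rearranging for μ₀: μ₀ = (μ_n·τ_n − τ_data·x̄)/τ₀ = (-4.5879·0.947456 − 0.884956·-4.7) / 0.062500 = -0.187540/0.062500 ≈ -3.0.

μ₀ = -3.0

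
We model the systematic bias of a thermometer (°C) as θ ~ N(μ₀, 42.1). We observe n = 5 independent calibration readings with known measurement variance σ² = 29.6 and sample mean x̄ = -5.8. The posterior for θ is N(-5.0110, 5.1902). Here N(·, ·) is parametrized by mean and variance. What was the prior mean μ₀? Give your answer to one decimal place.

With known observation variance, the Normal–Normal posterior has precision τ_n = τ₀ + n/σ² and mean μ_n = (τ₀μ₀ + (n/σ²)x̄)/τ_n.
Here τ₀ = 1/42.1 = 0.023753 and τ_data = 5/29.6 = 0.168919, so τ_n = 0.192672.
Rearranging for μ₀: μ₀ = (μ_n·τ_n − τ_data·x̄)/τ₀ = (-5.0110·0.192672 − 0.168919·-5.8) / 0.023753 = 0.014251/0.023753 ≈ 0.6.

μ₀ = 0.6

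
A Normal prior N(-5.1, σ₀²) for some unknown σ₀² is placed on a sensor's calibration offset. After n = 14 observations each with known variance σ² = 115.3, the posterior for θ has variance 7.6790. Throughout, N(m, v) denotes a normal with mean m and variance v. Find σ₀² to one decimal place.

σ₀² = 113.6

Posterior precision equals prior precision plus data precision: 1/σ_n² = 1/σ₀² + n/σ².
So 1/σ₀² = 1/7.6790 − 14/115.3 = 0.130225 − 0.121422 = 0.008803.
Hence σ₀² = 1/0.008803 ≈ 113.6.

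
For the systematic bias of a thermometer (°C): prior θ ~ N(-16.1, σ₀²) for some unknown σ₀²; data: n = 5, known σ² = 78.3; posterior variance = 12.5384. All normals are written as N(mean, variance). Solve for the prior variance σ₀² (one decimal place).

σ₀² = 62.9

Posterior precision equals prior precision plus data precision: 1/σ_n² = 1/σ₀² + n/σ².
So 1/σ₀² = 1/12.5384 − 5/78.3 = 0.079755 − 0.063857 = 0.015898.
Hence σ₀² = 1/0.015898 ≈ 62.9.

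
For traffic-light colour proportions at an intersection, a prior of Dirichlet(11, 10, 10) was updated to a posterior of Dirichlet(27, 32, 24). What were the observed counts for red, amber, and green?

For a Dirichlet(α) prior with multinomial counts c, the posterior is Dirichlet(α + c) componentwise.
Counts are posterior − prior componentwise: 27−11=16, 32−10=22, 24−10=14.

counts (16, 22, 14)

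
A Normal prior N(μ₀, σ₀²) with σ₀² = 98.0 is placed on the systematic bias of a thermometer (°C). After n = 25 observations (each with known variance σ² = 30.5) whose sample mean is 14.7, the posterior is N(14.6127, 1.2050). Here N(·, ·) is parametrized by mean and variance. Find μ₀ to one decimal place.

μ₀ = 7.6

The posterior mean is a precision-weighted average: μ_n = (τ₀μ₀ + τ_data·x̄)/(τ₀+τ_data), with τ₀=1/σ₀² and τ_data=n/σ².
Here τ₀ = 1/98.0 = 0.010204 and τ_data = 25/30.5 = 0.819672, so τ_n = 0.829876.
Rearranging for μ₀: μ₀ = (μ_n·τ_n − τ_data·x̄)/τ₀ = (14.6127·0.829876 − 0.819672·14.7) / 0.010204 = 0.077551/0.010204 ≈ 7.6.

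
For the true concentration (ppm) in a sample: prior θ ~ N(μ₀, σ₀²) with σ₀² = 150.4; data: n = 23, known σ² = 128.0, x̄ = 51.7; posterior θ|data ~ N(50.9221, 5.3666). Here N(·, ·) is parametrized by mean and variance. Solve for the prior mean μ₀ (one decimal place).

μ₀ = 29.9

The posterior mean is a precision-weighted average: μ_n = (τ₀μ₀ + τ_data·x̄)/(τ₀+τ_data), with τ₀=1/σ₀² and τ_data=n/σ².
Here τ₀ = 1/150.4 = 0.006649 and τ_data = 23/128.0 = 0.179688, so τ_n = 0.186337.
Rearranging for μ₀: μ₀ = (μ_n·τ_n − τ_data·x̄)/τ₀ = (50.9221·0.186337 − 0.179688·51.7) / 0.006649 = 0.198802/0.006649 ≈ 29.9.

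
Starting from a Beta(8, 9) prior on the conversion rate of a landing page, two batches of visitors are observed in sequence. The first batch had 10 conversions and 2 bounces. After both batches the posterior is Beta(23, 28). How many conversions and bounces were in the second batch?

Because Beta–binomial updating is additive in the counts, the combined data contributed (α_post−α_prior, β_post−β_prior) successes and failures.
Total across both batches: 23−8=15 conversions, 28−9=19 bounces.
Subtract the first batch: 15−10=5 conversions and 19−2=17 bounces.

5 conversions and 17 bounces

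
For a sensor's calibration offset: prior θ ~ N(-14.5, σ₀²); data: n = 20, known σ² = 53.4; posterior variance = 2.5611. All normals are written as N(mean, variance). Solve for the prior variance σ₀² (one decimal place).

σ₀² = 62.8

For the Normal–Normal model with known σ², precisions add: τ_n = τ₀ + n/σ².
So 1/σ₀² = 1/2.5611 − 20/53.4 = 0.390457 − 0.374532 = 0.015925.
Hence σ₀² = 1/0.015925 ≈ 62.8.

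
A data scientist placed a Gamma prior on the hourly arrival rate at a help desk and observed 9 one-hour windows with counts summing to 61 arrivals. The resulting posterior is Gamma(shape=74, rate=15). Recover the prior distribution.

Gamma(shape=13, rate=6)

A Gamma(α, β) prior (rate parametrization) on a Poisson rate with n observations summing to S gives posterior Gamma(α+S, β+n).
So α = 74 − 61 = 13 and β = 15 − 9 = 6.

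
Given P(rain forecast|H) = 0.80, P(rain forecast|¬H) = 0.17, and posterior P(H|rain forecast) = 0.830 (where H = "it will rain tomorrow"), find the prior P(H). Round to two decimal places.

P(H) = 0.51

In odds form, posterior odds = prior odds × likelihood ratio, so prior odds = posterior odds ÷ LR.
Posterior odds = 0.830/(1−0.830) = 4.8824. LR = 0.80/0.17 = 4.7059.
Prior odds = 4.8824/4.7059 = 1.0375, so P(H) = 1.0375/(1+1.0375) ≈ 0.51.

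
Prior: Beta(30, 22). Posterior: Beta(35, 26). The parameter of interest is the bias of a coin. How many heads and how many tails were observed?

5 heads and 4 tails

Under Beta–binomial conjugacy the posterior parameters are (α+s, β+f).
So s = 35 − 30 = 5 and f = 26 − 22 = 4.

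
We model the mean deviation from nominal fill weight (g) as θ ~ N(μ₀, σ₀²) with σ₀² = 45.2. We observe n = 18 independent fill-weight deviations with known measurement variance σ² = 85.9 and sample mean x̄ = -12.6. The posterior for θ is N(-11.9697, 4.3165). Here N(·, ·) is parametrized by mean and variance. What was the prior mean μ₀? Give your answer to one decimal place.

With known observation variance, the Normal–Normal posterior has precision τ_n = τ₀ + n/σ² and mean μ_n = (τ₀μ₀ + (n/σ²)x̄)/τ_n.
Here τ₀ = 1/45.2 = 0.022124 and τ_data = 18/85.9 = 0.209546, so τ_n = 0.231670.
Rearranging for μ₀: μ₀ = (μ_n·τ_n − τ_data·x̄)/τ₀ = (-11.9697·0.231670 − 0.209546·-12.6) / 0.022124 = -0.132741/0.022124 ≈ -6.0.

μ₀ = -6.0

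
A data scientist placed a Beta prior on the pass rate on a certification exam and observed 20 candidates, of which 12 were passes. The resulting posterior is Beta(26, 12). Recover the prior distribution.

Beta(14, 4)

A Beta(a, b) prior with s successes and f failures in binomial data gives a Beta(a+s, b+f) posterior.
So a = 26 − 12 = 14 and b = 12 − 8 = 4.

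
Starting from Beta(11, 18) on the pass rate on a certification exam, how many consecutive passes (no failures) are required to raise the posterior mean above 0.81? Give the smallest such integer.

k = 66

After k passes and 0 failures the posterior is Beta(11+k, 18), with mean (11+k)/(11+18+k).
Set (11+k)/(29+k) > 0.81 and solve: k > (0.81·29 − 11)/(1 − 0.81) = 65.737.
The smallest integer exceeding 65.737 is 66.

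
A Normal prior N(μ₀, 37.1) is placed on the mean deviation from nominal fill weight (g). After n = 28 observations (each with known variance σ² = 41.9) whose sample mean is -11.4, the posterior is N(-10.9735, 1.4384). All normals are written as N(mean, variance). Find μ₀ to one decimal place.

With known observation variance, the Normal–Normal posterior has precision τ_n = τ₀ + n/σ² and mean μ_n = (τ₀μ₀ + (n/σ²)x̄)/τ_n.
Here τ₀ = 1/37.1 = 0.026954 and τ_data = 28/41.9 = 0.668258, so τ_n = 0.695212.
Rearranging for μ₀: μ₀ = (μ_n·τ_n − τ_data·x̄)/τ₀ = (-10.9735·0.695212 − 0.668258·-11.4) / 0.026954 = -0.010768/0.026954 ≈ -0.4.

μ₀ = -0.4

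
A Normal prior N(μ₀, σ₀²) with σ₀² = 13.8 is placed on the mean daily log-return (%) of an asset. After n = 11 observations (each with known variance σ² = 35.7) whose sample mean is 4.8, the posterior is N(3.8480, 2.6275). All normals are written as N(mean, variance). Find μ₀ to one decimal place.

The posterior mean is a precision-weighted average: μ_n = (τ₀μ₀ + τ_data·x̄)/(τ₀+τ_data), with τ₀=1/σ₀² and τ_data=n/σ².
Here τ₀ = 1/13.8 = 0.072464 and τ_data = 11/35.7 = 0.308123, so τ_n = 0.380587.
Rearranging for μ₀: μ₀ = (μ_n·τ_n − τ_data·x̄)/τ₀ = (3.8480·0.380587 − 0.308123·4.8) / 0.072464 = -0.014492/0.072464 ≈ -0.2.

μ₀ = -0.2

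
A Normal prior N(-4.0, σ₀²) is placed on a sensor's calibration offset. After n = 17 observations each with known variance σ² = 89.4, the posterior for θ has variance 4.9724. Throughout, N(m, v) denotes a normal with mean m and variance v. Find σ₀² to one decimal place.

σ₀² = 91.3

Posterior precision equals prior precision plus data precision: 1/σ_n² = 1/σ₀² + n/σ².
So 1/σ₀² = 1/4.9724 − 17/89.4 = 0.201110 − 0.190157 = 0.010953.
Hence σ₀² = 1/0.010953 ≈ 91.3.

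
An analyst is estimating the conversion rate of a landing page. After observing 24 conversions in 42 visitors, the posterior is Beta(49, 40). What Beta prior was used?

Beta is conjugate to the binomial likelihood: posterior = Beta(a+s, b+f).
So a = 49 − 24 = 25 and b = 40 − 18 = 22.

Beta(25, 22)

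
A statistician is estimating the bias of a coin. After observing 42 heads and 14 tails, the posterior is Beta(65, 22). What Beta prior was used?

Beta(23, 8)

A Beta(α, β) prior with s successes and f failures in binomial data gives a Beta(α+s, β+f) posterior.
So α = 65 − 42 = 23 and β = 22 − 14 = 8.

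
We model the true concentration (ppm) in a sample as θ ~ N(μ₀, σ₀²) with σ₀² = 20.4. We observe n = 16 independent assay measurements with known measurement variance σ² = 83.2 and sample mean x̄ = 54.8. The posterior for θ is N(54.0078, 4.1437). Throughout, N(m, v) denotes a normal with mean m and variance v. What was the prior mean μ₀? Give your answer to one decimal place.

μ₀ = 50.9

With known observation variance, the Normal–Normal posterior has precision τ_n = τ₀ + n/σ² and mean μ_n = (τ₀μ₀ + (n/σ²)x̄)/τ_n.
Here τ₀ = 1/20.4 = 0.049020 and τ_data = 16/83.2 = 0.192308, so τ_n = 0.241328.
Rearranging for μ₀: μ₀ = (μ_n·τ_n − τ_data·x̄)/τ₀ = (54.0078·0.241328 − 0.192308·54.8) / 0.049020 = 2.495116/0.049020 ≈ 50.9.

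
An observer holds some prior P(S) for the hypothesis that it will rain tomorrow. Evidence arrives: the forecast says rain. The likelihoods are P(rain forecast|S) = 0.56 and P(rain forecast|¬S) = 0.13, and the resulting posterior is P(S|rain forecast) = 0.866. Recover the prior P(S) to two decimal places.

P(S) = 0.60

Bayes' rule in odds form gives O(S|E) = O(S)·[P(E|S)/P(E|¬S)], hence O(S) = O(S|E)/LR.
Posterior odds = 0.866/(1−0.866) = 6.4627. LR = 0.56/0.13 = 4.3077.
Prior odds = 6.4627/4.3077 = 1.5003, so P(S) = 1.5003/(1+1.5003) ≈ 0.60.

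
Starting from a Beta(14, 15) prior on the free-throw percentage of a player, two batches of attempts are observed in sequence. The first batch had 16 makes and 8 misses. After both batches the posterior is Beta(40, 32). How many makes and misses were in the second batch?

10 makes and 9 misses

Sequential conjugate updates are equivalent to a single update on the pooled data, so total successes = posterior α − prior α and total failures = posterior β − prior β.
Total across both batches: 40−14=26 makes, 32−15=17 misses.
Subtract the first batch: 26−16=10 makes and 17−8=9 misses.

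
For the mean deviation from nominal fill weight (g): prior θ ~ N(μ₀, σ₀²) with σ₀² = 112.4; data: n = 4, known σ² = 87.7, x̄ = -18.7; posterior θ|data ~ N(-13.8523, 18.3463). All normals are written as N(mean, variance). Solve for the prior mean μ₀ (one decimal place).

μ₀ = 11.0

The posterior mean is a precision-weighted average: μ_n = (τ₀μ₀ + τ_data·x̄)/(τ₀+τ_data), with τ₀=1/σ₀² and τ_data=n/σ².
Here τ₀ = 1/112.4 = 0.008897 and τ_data = 4/87.7 = 0.045610, so τ_n = 0.054507.
Rearranging for μ₀: μ₀ = (μ_n·τ_n − τ_data·x̄)/τ₀ = (-13.8523·0.054507 − 0.045610·-18.7) / 0.008897 = 0.097860/0.008897 ≈ 11.0.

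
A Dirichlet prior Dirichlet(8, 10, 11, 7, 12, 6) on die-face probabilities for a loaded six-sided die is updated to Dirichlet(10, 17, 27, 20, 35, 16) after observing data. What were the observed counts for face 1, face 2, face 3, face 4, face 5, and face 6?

For a Dirichlet(α) prior with multinomial counts c, the posterior is Dirichlet(α + c) componentwise.
Counts are posterior − prior componentwise: 10−8=2, 17−10=7, 27−11=16, 20−7=13, 35−12=23, 16−6=10.

counts (2, 7, 16, 13, 23, 10)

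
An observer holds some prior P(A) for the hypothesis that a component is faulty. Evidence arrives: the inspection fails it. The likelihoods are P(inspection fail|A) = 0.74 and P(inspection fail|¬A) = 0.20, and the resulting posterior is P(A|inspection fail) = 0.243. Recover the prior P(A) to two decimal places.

P(A) = 0.08

In odds form, posterior odds = prior odds × likelihood ratio, so prior odds = posterior odds ÷ LR.
Posterior odds = 0.243/(1−0.243) = 0.3210. LR = 0.74/0.20 = 3.7000.
Prior odds = 0.3210/3.7000 = 0.0868, so P(A) = 0.0868/(1+0.0868) ≈ 0.08.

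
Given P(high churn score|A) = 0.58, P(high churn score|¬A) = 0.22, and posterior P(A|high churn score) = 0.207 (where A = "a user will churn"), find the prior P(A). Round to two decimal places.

P(A) = 0.09

Bayes' rule in odds form gives O(A|E) = O(A)·[P(E|A)/P(E|¬A)], hence O(A) = O(A|E)/LR.
Posterior odds = 0.207/(1−0.207) = 0.2610. LR = 0.58/0.22 = 2.6364.
Prior odds = 0.2610/2.6364 = 0.0990, so P(A) = 0.0990/(1+0.0990) ≈ 0.09.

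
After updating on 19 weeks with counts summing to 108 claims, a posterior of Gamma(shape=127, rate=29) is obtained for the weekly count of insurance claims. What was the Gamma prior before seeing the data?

Gamma–Poisson conjugacy: posterior shape = α + Σxᵢ, posterior rate = β + n.
So α = 127 − 108 = 19 and β = 29 − 19 = 10.

Gamma(shape=19, rate=10)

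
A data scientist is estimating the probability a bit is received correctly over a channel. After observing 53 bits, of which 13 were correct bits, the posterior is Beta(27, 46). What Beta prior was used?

Under Beta–binomial conjugacy the posterior parameters are (a+s, b+f).
So a = 27 − 13 = 14 and b = 46 − 40 = 6.

Beta(14, 6)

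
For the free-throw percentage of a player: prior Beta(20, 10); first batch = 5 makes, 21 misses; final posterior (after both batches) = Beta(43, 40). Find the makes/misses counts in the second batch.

18 makes and 9 misses

Sequential conjugate updates are equivalent to a single update on the pooled data, so total successes = posterior α − prior α and total failures = posterior β − prior β.
Total across both batches: 43−20=23 makes, 40−10=30 misses.
Subtract the first batch: 23−5=18 makes and 30−21=9 misses.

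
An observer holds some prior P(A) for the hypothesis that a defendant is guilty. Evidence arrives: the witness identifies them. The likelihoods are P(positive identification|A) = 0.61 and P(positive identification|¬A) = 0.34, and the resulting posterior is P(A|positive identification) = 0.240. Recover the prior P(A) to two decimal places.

P(A) = 0.15

Bayes' rule in odds form gives O(A|E) = O(A)·[P(E|A)/P(E|¬A)], hence O(A) = O(A|E)/LR.
Posterior odds = 0.240/(1−0.240) = 0.3158. LR = 0.61/0.34 = 1.7941.
Prior odds = 0.3158/1.7941 = 0.1760, so P(A) = 0.1760/(1+0.1760) ≈ 0.15.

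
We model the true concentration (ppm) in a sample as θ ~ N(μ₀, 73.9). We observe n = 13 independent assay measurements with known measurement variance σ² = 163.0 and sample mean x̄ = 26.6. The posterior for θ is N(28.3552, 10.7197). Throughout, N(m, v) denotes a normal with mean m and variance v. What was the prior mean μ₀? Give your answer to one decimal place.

With known observation variance, the Normal–Normal posterior has precision τ_n = τ₀ + n/σ² and mean μ_n = (τ₀μ₀ + (n/σ²)x̄)/τ_n.
Here τ₀ = 1/73.9 = 0.013532 and τ_data = 13/163.0 = 0.079755, so τ_n = 0.093287.
Rearranging for μ₀: μ₀ = (μ_n·τ_n − τ_data·x̄)/τ₀ = (28.3552·0.093287 − 0.079755·26.6) / 0.013532 = 0.523689/0.013532 ≈ 38.7.

μ₀ = 38.7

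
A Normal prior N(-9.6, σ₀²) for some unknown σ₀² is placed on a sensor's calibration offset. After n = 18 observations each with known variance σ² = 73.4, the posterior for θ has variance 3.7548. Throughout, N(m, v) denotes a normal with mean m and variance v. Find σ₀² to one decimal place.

For the Normal–Normal model with known σ², precisions add: τ_n = τ₀ + n/σ².
So 1/σ₀² = 1/3.7548 − 18/73.4 = 0.266326 − 0.245232 = 0.021094.
Hence σ₀² = 1/0.021094 ≈ 47.4.

σ₀² = 47.4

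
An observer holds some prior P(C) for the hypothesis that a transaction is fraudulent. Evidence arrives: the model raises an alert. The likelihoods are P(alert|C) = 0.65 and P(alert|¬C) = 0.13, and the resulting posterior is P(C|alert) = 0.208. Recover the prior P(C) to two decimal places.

P(C) = 0.05

Bayes' rule in odds form gives O(C|E) = O(C)·[P(E|C)/P(E|¬C)], hence O(C) = O(C|E)/LR.
Posterior odds = 0.208/(1−0.208) = 0.2626. LR = 0.65/0.13 = 5.0000.
Prior odds = 0.2626/5.0000 = 0.0525, so P(C) = 0.0525/(1+0.0525) ≈ 0.05.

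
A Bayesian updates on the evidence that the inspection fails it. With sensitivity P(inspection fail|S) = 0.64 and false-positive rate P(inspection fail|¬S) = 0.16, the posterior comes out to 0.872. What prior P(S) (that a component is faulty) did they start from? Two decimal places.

In odds form, posterior odds = prior odds × likelihood ratio, so prior odds = posterior odds ÷ LR.
Posterior odds = 0.872/(1−0.872) = 6.8125. LR = 0.64/0.16 = 4.0000.
Prior odds = 6.8125/4.0000 = 1.7031, so P(S) = 1.7031/(1+1.7031) ≈ 0.63.

P(S) = 0.63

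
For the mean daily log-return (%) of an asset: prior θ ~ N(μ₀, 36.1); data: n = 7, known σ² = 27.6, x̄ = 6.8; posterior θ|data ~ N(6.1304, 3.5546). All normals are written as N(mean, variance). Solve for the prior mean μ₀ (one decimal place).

μ₀ = 0.0

The posterior mean is a precision-weighted average: μ_n = (τ₀μ₀ + τ_data·x̄)/(τ₀+τ_data), with τ₀=1/σ₀² and τ_data=n/σ².
Here τ₀ = 1/36.1 = 0.027701 and τ_data = 7/27.6 = 0.253623, so τ_n = 0.281324.
Rearranging for μ₀: μ₀ = (μ_n·τ_n − τ_data·x̄)/τ₀ = (6.1304·0.281324 − 0.253623·6.8) / 0.027701 = -0.000008/0.027701 ≈ 0.0.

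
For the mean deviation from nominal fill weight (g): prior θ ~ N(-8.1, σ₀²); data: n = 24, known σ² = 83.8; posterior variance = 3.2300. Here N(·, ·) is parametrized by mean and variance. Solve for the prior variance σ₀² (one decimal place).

Posterior precision equals prior precision plus data precision: 1/σ_n² = 1/σ₀² + n/σ².
So 1/σ₀² = 1/3.2300 − 24/83.8 = 0.309598 − 0.286396 = 0.023202.
Hence σ₀² = 1/0.023202 ≈ 43.1.

σ₀² = 43.1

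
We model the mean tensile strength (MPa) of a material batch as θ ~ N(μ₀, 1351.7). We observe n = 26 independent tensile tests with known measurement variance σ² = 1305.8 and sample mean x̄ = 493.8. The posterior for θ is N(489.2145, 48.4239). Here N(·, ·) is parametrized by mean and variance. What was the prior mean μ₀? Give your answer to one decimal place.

The posterior mean is a precision-weighted average: μ_n = (τ₀μ₀ + τ_data·x̄)/(τ₀+τ_data), with τ₀=1/σ₀² and τ_data=n/σ².
Here τ₀ = 1/1351.7 = 0.000740 and τ_data = 26/1305.8 = 0.019911, so τ_n = 0.020651.
Rearranging for μ₀: μ₀ = (μ_n·τ_n − τ_data·x̄)/τ₀ = (489.2145·0.020651 − 0.019911·493.8) / 0.000740 = 0.270717/0.000740 ≈ 365.8.

μ₀ = 365.8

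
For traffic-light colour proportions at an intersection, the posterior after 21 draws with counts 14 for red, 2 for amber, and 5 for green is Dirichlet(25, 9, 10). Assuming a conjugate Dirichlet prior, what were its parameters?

Dirichlet(11, 7, 5)

For a Dirichlet(α) prior with multinomial counts c, the posterior is Dirichlet(α + c) componentwise.
Subtract each count from the matching posterior parameter: 25−14=11, 9−2=7, 10−5=5.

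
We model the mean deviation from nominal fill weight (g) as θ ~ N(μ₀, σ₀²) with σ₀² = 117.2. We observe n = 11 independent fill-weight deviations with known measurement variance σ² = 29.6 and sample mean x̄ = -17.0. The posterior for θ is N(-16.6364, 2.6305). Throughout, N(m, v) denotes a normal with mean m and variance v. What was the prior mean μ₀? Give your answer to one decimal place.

μ₀ = -0.8

The posterior mean is a precision-weighted average: μ_n = (τ₀μ₀ + τ_data·x̄)/(τ₀+τ_data), with τ₀=1/σ₀² and τ_data=n/σ².
Here τ₀ = 1/117.2 = 0.008532 and τ_data = 11/29.6 = 0.371622, so τ_n = 0.380154.
Rearranging for μ₀: μ₀ = (μ_n·τ_n − τ_data·x̄)/τ₀ = (-16.6364·0.380154 − 0.371622·-17.0) / 0.008532 = -0.006820/0.008532 ≈ -0.8.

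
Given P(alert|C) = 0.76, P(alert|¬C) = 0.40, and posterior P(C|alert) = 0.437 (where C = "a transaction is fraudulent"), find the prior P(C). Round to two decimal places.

In odds form, posterior odds = prior odds × likelihood ratio, so prior odds = posterior odds ÷ LR.
Posterior odds = 0.437/(1−0.437) = 0.7762. LR = 0.76/0.40 = 1.9000.
Prior odds = 0.7762/1.9000 = 0.4085, so P(C) = 0.4085/(1+0.4085) ≈ 0.29.

P(C) = 0.29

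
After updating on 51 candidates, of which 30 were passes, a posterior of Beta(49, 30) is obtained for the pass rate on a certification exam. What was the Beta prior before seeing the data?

Beta(19, 9)

A Beta(α, β) prior with s successes and f failures in binomial data gives a Beta(α+s, β+f) posterior.
Subtract the data counts: 49−30=19, 30−21=9.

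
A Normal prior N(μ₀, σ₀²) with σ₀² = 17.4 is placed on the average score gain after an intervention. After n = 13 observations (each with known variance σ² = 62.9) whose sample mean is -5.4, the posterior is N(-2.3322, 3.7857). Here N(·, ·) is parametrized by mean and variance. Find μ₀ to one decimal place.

The posterior mean is a precision-weighted average: μ_n = (τ₀μ₀ + τ_data·x̄)/(τ₀+τ_data), with τ₀=1/σ₀² and τ_data=n/σ².
Here τ₀ = 1/17.4 = 0.057471 and τ_data = 13/62.9 = 0.206677, so τ_n = 0.264148.
Rearranging for μ₀: μ₀ = (μ_n·τ_n − τ_data·x̄)/τ₀ = (-2.3322·0.264148 − 0.206677·-5.4) / 0.057471 = 0.500010/0.057471 ≈ 8.7.

μ₀ = 8.7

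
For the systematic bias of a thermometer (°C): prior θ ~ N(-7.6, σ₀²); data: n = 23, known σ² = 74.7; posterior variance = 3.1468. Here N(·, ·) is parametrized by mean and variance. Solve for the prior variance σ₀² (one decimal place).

Posterior precision equals prior precision plus data precision: 1/σ_n² = 1/σ₀² + n/σ².
So 1/σ₀² = 1/3.1468 − 23/74.7 = 0.317783 − 0.307898 = 0.009885.
Hence σ₀² = 1/0.009885 ≈ 101.2.

σ₀² = 101.2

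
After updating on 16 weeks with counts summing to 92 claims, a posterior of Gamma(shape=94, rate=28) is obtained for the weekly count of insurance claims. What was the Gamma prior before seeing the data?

A Gamma(α, β) prior (rate parametrization) on a Poisson rate with n observations summing to S gives posterior Gamma(α+S, β+n).
So α = 94 − 92 = 2 and β = 28 − 16 = 12.

Gamma(shape=2, rate=12)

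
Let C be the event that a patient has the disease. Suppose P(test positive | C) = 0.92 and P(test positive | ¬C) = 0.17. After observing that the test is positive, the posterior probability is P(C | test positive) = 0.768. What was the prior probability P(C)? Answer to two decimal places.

Bayes' rule in odds form gives O(C|E) = O(C)·[P(E|C)/P(E|¬C)], hence O(C) = O(C|E)/LR.
Posterior odds = 0.768/(1−0.768) = 3.3103. LR = 0.92/0.17 = 5.4118.
Prior odds = 3.3103/5.4118 = 0.6117, so P(C) = 0.6117/(1+0.6117) ≈ 0.38.

P(C) = 0.38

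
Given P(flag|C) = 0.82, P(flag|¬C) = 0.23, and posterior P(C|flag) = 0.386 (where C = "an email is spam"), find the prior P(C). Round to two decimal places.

P(C) = 0.15

Bayes' rule in odds form gives O(C|E) = O(C)·[P(E|C)/P(E|¬C)], hence O(C) = O(C|E)/LR.
Posterior odds = 0.386/(1−0.386) = 0.6287. LR = 0.82/0.23 = 3.5652.
Prior odds = 0.6287/3.5652 = 0.1763, so P(C) = 0.1763/(1+0.1763) ≈ 0.15.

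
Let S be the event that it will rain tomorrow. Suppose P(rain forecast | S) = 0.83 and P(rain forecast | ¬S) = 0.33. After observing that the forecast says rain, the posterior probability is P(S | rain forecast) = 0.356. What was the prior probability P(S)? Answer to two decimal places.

Bayes' rule in odds form gives O(S|E) = O(S)·[P(E|S)/P(E|¬S)], hence O(S) = O(S|E)/LR.
Posterior odds = 0.356/(1−0.356) = 0.5528. LR = 0.83/0.33 = 2.5152.
Prior odds = 0.5528/2.5152 = 0.2198, so P(S) = 0.2198/(1+0.2198) ≈ 0.18.

P(S) = 0.18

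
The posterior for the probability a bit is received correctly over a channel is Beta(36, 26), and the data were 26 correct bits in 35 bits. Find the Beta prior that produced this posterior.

Beta(10, 17)

A Beta(a, b) prior with s successes and f failures in binomial data gives a Beta(a+s, b+f) posterior.
Subtract the data counts: 36−26=10, 26−9=17.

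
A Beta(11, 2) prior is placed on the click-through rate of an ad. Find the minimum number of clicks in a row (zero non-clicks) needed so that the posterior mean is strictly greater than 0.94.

k = 21

After k clicks and 0 non-clicks the posterior is Beta(11+k, 2), with mean (11+k)/(11+2+k).
Set (11+k)/(13+k) > 0.94 and solve: k > (0.94·13 − 11)/(1 − 0.94) = 20.333.
The smallest integer exceeding 20.333 is 21.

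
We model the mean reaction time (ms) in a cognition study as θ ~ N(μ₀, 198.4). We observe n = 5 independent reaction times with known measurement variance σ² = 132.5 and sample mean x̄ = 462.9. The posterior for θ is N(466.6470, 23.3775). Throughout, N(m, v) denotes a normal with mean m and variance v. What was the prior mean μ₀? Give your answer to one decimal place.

μ₀ = 494.7

The posterior mean is a precision-weighted average: μ_n = (τ₀μ₀ + τ_data·x̄)/(τ₀+τ_data), with τ₀=1/σ₀² and τ_data=n/σ².
Here τ₀ = 1/198.4 = 0.005040 and τ_data = 5/132.5 = 0.037736, so τ_n = 0.042776.
Rearranging for μ₀: μ₀ = (μ_n·τ_n − τ_data·x̄)/τ₀ = (466.6470·0.042776 − 0.037736·462.9) / 0.005040 = 2.493298/0.005040 ≈ 494.7.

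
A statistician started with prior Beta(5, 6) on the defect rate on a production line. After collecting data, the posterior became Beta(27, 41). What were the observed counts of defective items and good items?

22 defective items and 35 good items

A Beta(α, β) prior with s successes and f failures in binomial data gives a Beta(α+s, β+f) posterior.
So s = 27 − 5 = 22 and f = 41 − 6 = 35.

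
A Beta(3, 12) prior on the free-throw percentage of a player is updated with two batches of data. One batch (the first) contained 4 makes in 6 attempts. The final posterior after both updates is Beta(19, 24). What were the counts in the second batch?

Because Beta–binomial updating is additive in the counts, the combined data contributed (α_post−α_prior, β_post−β_prior) successes and failures.
Total across both batches: 19−3=16 makes, 24−12=12 misses.
Subtract the first batch: 16−4=12 makes and 12−2=10 misses.

12 makes and 10 misses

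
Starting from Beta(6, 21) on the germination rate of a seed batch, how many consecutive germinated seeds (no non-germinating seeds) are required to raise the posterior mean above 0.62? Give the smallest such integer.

k = 29

After k germinated seeds and 0 non-germinating seeds the posterior is Beta(6+k, 21), with mean (6+k)/(6+21+k).
Set (6+k)/(27+k) > 0.62 and solve: k > (0.62·27 − 6)/(1 − 0.62) = 28.263.
The smallest integer exceeding 28.263 is 29.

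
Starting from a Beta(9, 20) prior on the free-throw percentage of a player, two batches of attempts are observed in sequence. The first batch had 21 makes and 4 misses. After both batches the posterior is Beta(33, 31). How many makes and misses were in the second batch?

3 makes and 7 misses

Because Beta–binomial updating is additive in the counts, the combined data contributed (α_post−α_prior, β_post−β_prior) successes and failures.
Total across both batches: 33−9=24 makes, 31−20=11 misses.
Subtract the first batch: 24−21=3 makes and 11−4=7 misses.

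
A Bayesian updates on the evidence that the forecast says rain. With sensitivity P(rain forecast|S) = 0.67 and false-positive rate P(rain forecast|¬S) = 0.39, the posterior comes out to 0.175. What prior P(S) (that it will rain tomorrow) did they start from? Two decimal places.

In odds form, posterior odds = prior odds × likelihood ratio, so prior odds = posterior odds ÷ LR.
Posterior odds = 0.175/(1−0.175) = 0.2121. LR = 0.67/0.39 = 1.7179.
Prior odds = 0.2121/1.7179 = 0.1235, so P(S) = 0.1235/(1+0.1235) ≈ 0.11.

P(S) = 0.11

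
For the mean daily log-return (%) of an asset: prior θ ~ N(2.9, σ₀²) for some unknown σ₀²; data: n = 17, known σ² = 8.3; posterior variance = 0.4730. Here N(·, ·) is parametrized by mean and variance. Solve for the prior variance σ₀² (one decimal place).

σ₀² = 15.2

Posterior precision equals prior precision plus data precision: 1/σ_n² = 1/σ₀² + n/σ².
So 1/σ₀² = 1/0.4730 − 17/8.3 = 2.114165 − 2.048193 = 0.065972.
Hence σ₀² = 1/0.065972 ≈ 15.2.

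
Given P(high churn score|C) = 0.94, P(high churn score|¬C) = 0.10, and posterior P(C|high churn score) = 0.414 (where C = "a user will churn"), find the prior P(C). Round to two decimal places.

P(C) = 0.07

In odds form, posterior odds = prior odds × likelihood ratio, so prior odds = posterior odds ÷ LR.
Posterior odds = 0.414/(1−0.414) = 0.7065. LR = 0.94/0.10 = 9.4000.
Prior odds = 0.7065/9.4000 = 0.0752, so P(C) = 0.0752/(1+0.0752) ≈ 0.07.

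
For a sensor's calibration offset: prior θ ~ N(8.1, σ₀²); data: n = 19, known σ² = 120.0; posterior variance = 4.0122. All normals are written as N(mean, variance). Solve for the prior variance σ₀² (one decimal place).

σ₀² = 11.0

Posterior precision equals prior precision plus data precision: 1/σ_n² = 1/σ₀² + n/σ².
So 1/σ₀² = 1/4.0122 − 19/120.0 = 0.249240 − 0.158333 = 0.090907.
Hence σ₀² = 1/0.090907 ≈ 11.0.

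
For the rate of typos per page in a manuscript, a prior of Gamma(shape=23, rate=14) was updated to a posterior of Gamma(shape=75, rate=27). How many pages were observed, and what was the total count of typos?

n = 13 pages with total 52 typos

A Gamma(α, β) prior (rate parametrization) on a Poisson rate with n observations summing to S gives posterior Gamma(α+S, β+n).
Matching: Σxᵢ = 75 − 23 = 52 and n = 27 − 14 = 13.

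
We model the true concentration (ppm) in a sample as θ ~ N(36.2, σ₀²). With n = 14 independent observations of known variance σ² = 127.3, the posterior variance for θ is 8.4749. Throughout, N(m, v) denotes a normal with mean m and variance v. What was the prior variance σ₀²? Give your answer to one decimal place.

σ₀² = 124.7

Posterior precision equals prior precision plus data precision: 1/σ_n² = 1/σ₀² + n/σ².
So 1/σ₀² = 1/8.4749 − 14/127.3 = 0.117995 − 0.109976 = 0.008019.
Hence σ₀² = 1/0.008019 ≈ 124.7.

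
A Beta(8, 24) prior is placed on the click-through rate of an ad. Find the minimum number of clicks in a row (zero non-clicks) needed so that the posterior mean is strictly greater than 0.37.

k = 7

After k clicks and 0 non-clicks the posterior is Beta(8+k, 24), with mean (8+k)/(8+24+k).
Set (8+k)/(32+k) > 0.37 and solve: k > (0.37·32 − 8)/(1 − 0.37) = 6.095.
The smallest integer exceeding 6.095 is 7, and checking k=7: (15)/(39) = 0.3846 > 0.37.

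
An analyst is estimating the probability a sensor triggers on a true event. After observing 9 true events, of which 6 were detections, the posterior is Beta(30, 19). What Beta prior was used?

A Beta(α, β) prior with s successes and f failures in binomial data gives a Beta(α+s, β+f) posterior.
Subtract the data counts: 30−6=24, 19−3=16.

Beta(24, 16)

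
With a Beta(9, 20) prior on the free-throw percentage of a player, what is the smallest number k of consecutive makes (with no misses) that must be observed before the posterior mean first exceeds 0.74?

After k makes and 0 misses the posterior is Beta(9+k, 20), with mean (9+k)/(9+20+k).
Set (9+k)/(29+k) > 0.74 and solve: k > (0.74·29 − 9)/(1 − 0.74) = 47.923.
The smallest integer exceeding 47.923 is 48, and checking k=48: (57)/(77) = 0.7403 > 0.74.

k = 48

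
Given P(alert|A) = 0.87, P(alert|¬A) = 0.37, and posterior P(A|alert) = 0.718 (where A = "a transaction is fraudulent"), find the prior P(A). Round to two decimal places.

P(A) = 0.52

In odds form, posterior odds = prior odds × likelihood ratio, so prior odds = posterior odds ÷ LR.
Posterior odds = 0.718/(1−0.718) = 2.5461. LR = 0.87/0.37 = 2.3514.
Prior odds = 2.5461/2.3514 = 1.0828, so P(A) = 1.0828/(1+1.0828) ≈ 0.52.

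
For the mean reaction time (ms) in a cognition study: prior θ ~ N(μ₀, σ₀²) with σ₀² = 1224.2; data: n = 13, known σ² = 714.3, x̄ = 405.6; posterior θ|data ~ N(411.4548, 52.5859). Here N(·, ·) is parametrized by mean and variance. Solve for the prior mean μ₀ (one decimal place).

μ₀ = 541.9

The posterior mean is a precision-weighted average: μ_n = (τ₀μ₀ + τ_data·x̄)/(τ₀+τ_data), with τ₀=1/σ₀² and τ_data=n/σ².
Here τ₀ = 1/1224.2 = 0.000817 and τ_data = 13/714.3 = 0.018200, so τ_n = 0.019017.
Rearranging for μ₀: μ₀ = (μ_n·τ_n − τ_data·x̄)/τ₀ = (411.4548·0.019017 − 0.018200·405.6) / 0.000817 = 0.442716/0.000817 ≈ 541.9.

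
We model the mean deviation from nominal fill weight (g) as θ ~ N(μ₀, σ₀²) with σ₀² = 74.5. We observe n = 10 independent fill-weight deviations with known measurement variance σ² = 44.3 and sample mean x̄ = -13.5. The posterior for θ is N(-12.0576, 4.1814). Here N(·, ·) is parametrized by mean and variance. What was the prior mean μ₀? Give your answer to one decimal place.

With known observation variance, the Normal–Normal posterior has precision τ_n = τ₀ + n/σ² and mean μ_n = (τ₀μ₀ + (n/σ²)x̄)/τ_n.
Here τ₀ = 1/74.5 = 0.013423 and τ_data = 10/44.3 = 0.225734, so τ_n = 0.239157.
Rearranging for μ₀: μ₀ = (μ_n·τ_n − τ_data·x̄)/τ₀ = (-12.0576·0.239157 − 0.225734·-13.5) / 0.013423 = 0.163750/0.013423 ≈ 12.2.

μ₀ = 12.2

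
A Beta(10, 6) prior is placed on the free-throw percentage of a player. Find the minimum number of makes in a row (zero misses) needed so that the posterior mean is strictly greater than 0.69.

After k makes and 0 misses the posterior is Beta(10+k, 6), with mean (10+k)/(10+6+k).
Set (10+k)/(16+k) > 0.69 and solve: k > (0.69·16 − 10)/(1 − 0.69) = 3.355.
The smallest integer exceeding 3.355 is 4, and checking k=4: (14)/(20) = 0.7000 > 0.69.

k = 4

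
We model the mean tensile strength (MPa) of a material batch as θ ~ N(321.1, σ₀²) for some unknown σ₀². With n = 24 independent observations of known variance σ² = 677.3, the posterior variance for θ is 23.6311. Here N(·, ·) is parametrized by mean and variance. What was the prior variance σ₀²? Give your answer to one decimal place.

σ₀² = 145.3

Posterior precision equals prior precision plus data precision: 1/σ_n² = 1/σ₀² + n/σ².
So 1/σ₀² = 1/23.6311 − 24/677.3 = 0.042317 − 0.035435 = 0.006882.
Hence σ₀² = 1/0.006882 ≈ 145.3.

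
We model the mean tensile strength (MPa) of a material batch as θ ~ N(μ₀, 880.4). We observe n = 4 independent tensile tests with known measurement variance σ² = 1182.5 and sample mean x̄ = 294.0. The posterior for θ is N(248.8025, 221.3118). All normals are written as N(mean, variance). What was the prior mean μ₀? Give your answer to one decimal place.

μ₀ = 114.2

With known observation variance, the Normal–Normal posterior has precision τ_n = τ₀ + n/σ² and mean μ_n = (τ₀μ₀ + (n/σ²)x̄)/τ_n.
Here τ₀ = 1/880.4 = 0.001136 and τ_data = 4/1182.5 = 0.003383, so τ_n = 0.004519.
Rearranging for μ₀: μ₀ = (μ_n·τ_n − τ_data·x̄)/τ₀ = (248.8025·0.004519 − 0.003383·294.0) / 0.001136 = 0.129736/0.001136 ≈ 114.2.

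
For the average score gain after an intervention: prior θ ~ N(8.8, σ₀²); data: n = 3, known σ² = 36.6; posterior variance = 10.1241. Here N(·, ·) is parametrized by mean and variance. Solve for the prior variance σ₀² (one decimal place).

For the Normal–Normal model with known σ², precisions add: τ_n = τ₀ + n/σ².
So 1/σ₀² = 1/10.1241 − 3/36.6 = 0.098774 − 0.081967 = 0.016807.
Hence σ₀² = 1/0.016807 ≈ 59.5.

σ₀² = 59.5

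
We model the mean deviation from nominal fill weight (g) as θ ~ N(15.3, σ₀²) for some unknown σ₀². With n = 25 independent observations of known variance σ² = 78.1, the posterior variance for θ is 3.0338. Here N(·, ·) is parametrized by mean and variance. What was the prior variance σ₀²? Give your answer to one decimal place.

σ₀² = 105.1

For the Normal–Normal model with known σ², precisions add: τ_n = τ₀ + n/σ².
So 1/σ₀² = 1/3.0338 − 25/78.1 = 0.329620 − 0.320102 = 0.009518.
Hence σ₀² = 1/0.009518 ≈ 105.1.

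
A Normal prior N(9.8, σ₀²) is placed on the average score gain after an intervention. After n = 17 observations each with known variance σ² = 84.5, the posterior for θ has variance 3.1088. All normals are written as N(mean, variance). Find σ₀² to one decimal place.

For the Normal–Normal model with known σ², precisions add: τ_n = τ₀ + n/σ².
So 1/σ₀² = 1/3.1088 − 17/84.5 = 0.321668 − 0.201183 = 0.120485.
Hence σ₀² = 1/0.120485 ≈ 8.3.

σ₀² = 8.3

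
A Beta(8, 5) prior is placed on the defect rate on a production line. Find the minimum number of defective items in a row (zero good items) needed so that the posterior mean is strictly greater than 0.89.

k = 33

After k defective items and 0 good items the posterior is Beta(8+k, 5), with mean (8+k)/(8+5+k).
Set (8+k)/(13+k) > 0.89 and solve: k > (0.89·13 − 8)/(1 − 0.89) = 32.455.
The smallest integer exceeding 32.455 is 33.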